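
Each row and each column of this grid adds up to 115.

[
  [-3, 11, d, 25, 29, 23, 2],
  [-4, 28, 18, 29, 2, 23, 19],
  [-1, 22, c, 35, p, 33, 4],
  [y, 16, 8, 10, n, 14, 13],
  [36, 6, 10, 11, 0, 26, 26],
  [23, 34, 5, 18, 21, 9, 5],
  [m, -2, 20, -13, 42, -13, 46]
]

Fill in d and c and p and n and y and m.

Row 7: -2 + 20 − 13 + 42 − 13 + 46 = 80, so its missing entry is 115 − 80 = 35.
Column 1: -3 − 4 − 1 + 36 + 23 + 35 = 86, so its missing entry is 115 − 86 = 29.
Row 4: 29 + 16 + 8 + 10 + 14 + 13 = 90, so its missing entry is 115 − 90 = 25.
Column 5: 29 + 2 + 25 + 0 + 21 + 42 = 119, so its missing entry is 115 − 119 = -4.
Row 1: -3 + 11 + 25 + 29 + 23 + 2 = 87, so its missing entry is 115 − 87 = 28.
Row 3: -1 + 22 + 35 − 4 + 33 + 4 = 89, so its missing entry is 115 − 89 = 26.

d = 28, c = 26, p = -4, n = 25, y = 29, m = 35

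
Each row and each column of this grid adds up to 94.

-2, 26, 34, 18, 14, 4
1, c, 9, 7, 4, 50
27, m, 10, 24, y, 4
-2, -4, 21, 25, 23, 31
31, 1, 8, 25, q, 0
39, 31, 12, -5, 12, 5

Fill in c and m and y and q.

c = 23, m = 17, y = 12, q = 29

The known cells in row 5 total 65, leaving 94 − 65 = 29 for the blank.
The known cells in row 2 total 71, leaving 94 − 71 = 23 for the blank.
The known cells in column 2 total 77, leaving 94 − 77 = 17 for the blank.
The known cells in row 3 total 82, leaving 94 − 82 = 12 for the blank.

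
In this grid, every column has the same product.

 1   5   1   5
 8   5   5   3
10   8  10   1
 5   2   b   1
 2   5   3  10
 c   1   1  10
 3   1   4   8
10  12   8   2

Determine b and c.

Columns 2 and 4 each multiply to 24000, so every column has product 24000.
Column 3: 1×5×10×3×1×4×8 = 4800, so the missing entry is 24000 ÷ 4800 = 5.
Column 1: 1×8×10×5×2×3×10 = 24000, so the missing entry is 24000 ÷ 24000 = 1.

b = 5, c = 1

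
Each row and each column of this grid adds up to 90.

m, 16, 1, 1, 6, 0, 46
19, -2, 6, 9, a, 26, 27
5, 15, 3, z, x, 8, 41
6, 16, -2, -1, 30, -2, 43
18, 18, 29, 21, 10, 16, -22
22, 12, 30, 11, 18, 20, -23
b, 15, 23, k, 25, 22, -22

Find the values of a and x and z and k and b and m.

a = 5, x = -4, z = 22, k = 27, b = 0, m = 20

Row 1 has 16 + 1 + 1 + 6 + 0 + 46 = 70; the blank must be 90 − 70 = 20.
Row 2 has 19 − 2 + 6 + 9 + 26 + 27 = 85; the blank must be 90 − 85 = 5.
Column 5 has 6 + 5 + 30 + 10 + 18 + 25 = 94; the blank must be 90 − 94 = -4.
Row 3 has 5 + 15 + 3 − 4 + 8 + 41 = 68; the blank must be 90 − 68 = 22.
Column 1 has 20 + 19 + 5 + 6 + 18 + 22 = 90; the blank must be 90 − 90 = 0.
Row 7 has 0 + 15 + 23 + 25 + 22 − 22 = 63; the blank must be 90 − 63 = 27.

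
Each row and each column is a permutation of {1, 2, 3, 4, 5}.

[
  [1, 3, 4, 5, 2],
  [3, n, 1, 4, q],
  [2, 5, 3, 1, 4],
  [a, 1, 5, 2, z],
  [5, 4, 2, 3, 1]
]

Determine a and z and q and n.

At (row 2, col 2): column 2 already has {1, 3, 4, 5}, so the value is 2.
At (row 2, col 5): row 2 already has {1, 2, 3, 4}, so the value is 5.
For row 4, column 5: column 5 already has {1, 2, 4, 5}; that leaves 3.
At (row 4, col 1): row 4 already has {1, 2, 3, 5}, so the value is 4.

a = 4, z = 3, q = 5, n = 2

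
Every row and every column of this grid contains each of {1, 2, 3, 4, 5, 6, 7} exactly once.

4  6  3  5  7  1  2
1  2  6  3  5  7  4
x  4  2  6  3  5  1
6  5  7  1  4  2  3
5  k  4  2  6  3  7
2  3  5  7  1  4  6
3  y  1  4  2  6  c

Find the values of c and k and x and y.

c = 5, k = 1, x = 7, y = 7

At (row 7, col 7): column 7 already has {1, 2, 3, 4, 6, 7}, so the value is 5.
For row 7, column 2: row 7 already has {1, 2, 3, 4, 5, 6}; that leaves 7.
For row 3, column 1: row 3 already has {1, 2, 3, 4, 5, 6}; that leaves 7.
At (row 5, col 2): row 5 already has {2, 3, 4, 5, 6, 7}, so the value is 1.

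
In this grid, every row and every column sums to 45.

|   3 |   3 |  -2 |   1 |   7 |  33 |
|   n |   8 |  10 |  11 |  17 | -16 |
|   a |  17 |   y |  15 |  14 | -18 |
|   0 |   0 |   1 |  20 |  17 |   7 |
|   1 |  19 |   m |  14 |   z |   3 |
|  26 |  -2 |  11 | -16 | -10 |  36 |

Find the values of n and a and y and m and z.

Column 5 has 7 + 17 + 14 + 17 − 10 = 45; the blank must be 45 − 45 = 0.
Row 5 has 1 + 19 + 14 + 0 + 3 = 37; the blank must be 45 − 37 = 8.
Column 3 has -2 + 10 + 1 + 8 + 11 = 28; the blank must be 45 − 28 = 17.
Row 3 has 17 + 17 + 15 + 14 − 18 = 45; the blank must be 45 − 45 = 0.
Row 2 has 8 + 10 + 11 + 17 − 16 = 30; the blank must be 45 − 30 = 15.

n = 15, a = 0, y = 17, m = 8, z = 0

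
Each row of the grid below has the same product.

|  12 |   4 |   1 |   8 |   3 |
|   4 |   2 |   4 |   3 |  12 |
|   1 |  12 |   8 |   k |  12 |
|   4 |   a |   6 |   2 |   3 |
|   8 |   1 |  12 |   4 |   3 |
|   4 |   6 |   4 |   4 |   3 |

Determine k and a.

Rows 2 and 6 each multiply to 1152, so every row has product 1152.
Row 3: 1×12×8×12 = 1152, so the missing entry is 1152 ÷ 1152 = 1.
Row 4: 4×6×2×3 = 144, so the missing entry is 1152 ÷ 144 = 8.

k = 1, a = 8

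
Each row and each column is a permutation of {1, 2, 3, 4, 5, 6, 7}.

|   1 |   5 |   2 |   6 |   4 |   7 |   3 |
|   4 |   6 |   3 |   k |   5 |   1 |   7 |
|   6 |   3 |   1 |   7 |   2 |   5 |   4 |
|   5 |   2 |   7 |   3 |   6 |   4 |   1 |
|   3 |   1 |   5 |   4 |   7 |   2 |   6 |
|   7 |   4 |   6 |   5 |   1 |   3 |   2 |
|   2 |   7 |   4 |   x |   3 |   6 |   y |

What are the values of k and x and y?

k = 2, x = 1, y = 5

For row 7, column 7: column 7 already has {1, 2, 3, 4, 6, 7}; that leaves 5.
Cell (7,4): row 7 already has {2, 3, 4, 5, 6, 7} → 1.
At (row 2, col 4): row 2 already has {1, 3, 4, 5, 6, 7}, so the value is 2.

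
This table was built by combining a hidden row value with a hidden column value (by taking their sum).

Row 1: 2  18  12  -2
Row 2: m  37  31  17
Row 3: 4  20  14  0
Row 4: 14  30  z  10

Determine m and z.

m = 21, z = 24

The difference between any two rows is the same in every column — this is an addition table with the headers hidden.
Row 2 minus row 1 is 17 − (-2) = 19, so its entry in column 1 is 2 + 19 = 21.
Row 4 minus row 1 is 10 − (-2) = 12, so its entry in column 3 is 12 + 12 = 24.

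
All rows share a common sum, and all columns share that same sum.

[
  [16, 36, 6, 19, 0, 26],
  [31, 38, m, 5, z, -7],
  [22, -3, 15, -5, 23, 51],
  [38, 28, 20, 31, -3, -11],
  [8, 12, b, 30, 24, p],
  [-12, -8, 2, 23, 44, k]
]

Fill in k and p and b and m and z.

k = 54, p = -10, b = 39, m = 21, z = 15

Rows 1 and 3 both sum to 103, so that's the common total.
Row 6 has -12 − 8 + 2 + 23 + 44 = 49; the blank must be 103 − 49 = 54.
Column 5 has 0 + 23 − 3 + 24 + 44 = 88; the blank must be 103 − 88 = 15.
Row 2 has 31 + 38 + 5 + 15 − 7 = 82; the blank must be 103 − 82 = 21.
Column 3 has 6 + 21 + 15 + 20 + 2 = 64; the blank must be 103 − 64 = 39.
Row 5 has 8 + 12 + 39 + 30 + 24 = 113; the blank must be 103 − 113 = -10.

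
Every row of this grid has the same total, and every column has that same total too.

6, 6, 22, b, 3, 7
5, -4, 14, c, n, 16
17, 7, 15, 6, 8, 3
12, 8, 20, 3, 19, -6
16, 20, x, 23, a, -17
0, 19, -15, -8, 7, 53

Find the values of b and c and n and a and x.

Rows 3 and 4 both sum to 56, so that's the common total.
The known cells in row 1 total 44, leaving 56 − 44 = 12 for the blank.
The known cells in column 3 total 56, leaving 56 − 56 = 0 for the blank.
The known cells in row 5 total 42, leaving 56 − 42 = 14 for the blank.
The known cells in column 5 total 51, leaving 56 − 51 = 5 for the blank.
The known cells in row 2 total 36, leaving 56 − 36 = 20 for the blank.

b = 12, c = 20, n = 5, a = 14, x = 0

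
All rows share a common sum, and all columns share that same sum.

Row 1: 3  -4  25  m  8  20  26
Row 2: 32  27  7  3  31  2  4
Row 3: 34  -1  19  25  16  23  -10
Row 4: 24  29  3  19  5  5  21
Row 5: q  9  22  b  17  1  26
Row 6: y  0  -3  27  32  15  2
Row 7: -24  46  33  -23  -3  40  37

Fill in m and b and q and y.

Rows 2 and 3 both sum to 106, so that's the common total.
Row 1 has 3 − 4 + 25 + 8 + 20 + 26 = 78; the blank must be 106 − 78 = 28.
Row 6 has 0 − 3 + 27 + 32 + 15 + 2 = 73; the blank must be 106 − 73 = 33.
Column 1 has 3 + 32 + 34 + 24 + 33 − 24 = 102; the blank must be 106 − 102 = 4.
Row 5 has 4 + 9 + 22 + 17 + 1 + 26 = 79; the blank must be 106 − 79 = 27.

m = 28, b = 27, q = 4, y = 33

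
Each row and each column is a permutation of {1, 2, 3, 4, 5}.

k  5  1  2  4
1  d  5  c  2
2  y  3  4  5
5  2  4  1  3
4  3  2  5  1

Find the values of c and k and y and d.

c = 3, k = 3, y = 1, d = 4

For row 2, column 4: column 4 already has {1, 2, 4, 5}; that leaves 3.
At (row 2, col 2): row 2 already has {1, 2, 3, 5}, so the value is 4.
Cell (3,2): row 3 already has {2, 3, 4, 5} → 1.
At (row 1, col 1): row 1 already has {1, 2, 4, 5}, so the value is 3.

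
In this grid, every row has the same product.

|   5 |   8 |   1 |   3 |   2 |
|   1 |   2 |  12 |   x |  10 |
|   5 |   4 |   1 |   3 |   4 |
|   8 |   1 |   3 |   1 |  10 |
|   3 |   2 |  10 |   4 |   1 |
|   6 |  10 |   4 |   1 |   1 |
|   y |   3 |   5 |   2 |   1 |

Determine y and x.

y = 8, x = 1

Rows 1 and 5 each multiply to 240, so every row has product 240.
Row 7: 3×5×2×1 = 30, so the missing entry is 240 ÷ 30 = 8.
Row 2: 1×2×12×10 = 240, so the missing entry is 240 ÷ 240 = 1.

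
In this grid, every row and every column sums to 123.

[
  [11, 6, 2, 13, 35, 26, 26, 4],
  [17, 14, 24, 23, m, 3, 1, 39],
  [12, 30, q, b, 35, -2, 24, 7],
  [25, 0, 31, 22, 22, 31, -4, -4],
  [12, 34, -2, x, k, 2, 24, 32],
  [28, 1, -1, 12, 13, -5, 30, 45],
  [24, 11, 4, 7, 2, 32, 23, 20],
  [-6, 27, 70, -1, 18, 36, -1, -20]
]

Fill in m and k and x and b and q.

m = 2, k = -4, x = 25, b = 22, q = -5

Row 2 has 17 + 14 + 24 + 23 + 3 + 1 + 39 = 121; the blank must be 123 − 121 = 2.
Column 5 has 35 + 2 + 35 + 22 + 13 + 2 + 18 = 127; the blank must be 123 − 127 = -4.
Row 5 has 12 + 34 − 2 − 4 + 2 + 24 + 32 = 98; the blank must be 123 − 98 = 25.
Column 4 has 13 + 23 + 22 + 25 + 12 + 7 − 1 = 101; the blank must be 123 − 101 = 22.
Row 3 has 12 + 30 + 22 + 35 − 2 + 24 + 7 = 128; the blank must be 123 − 128 = -5.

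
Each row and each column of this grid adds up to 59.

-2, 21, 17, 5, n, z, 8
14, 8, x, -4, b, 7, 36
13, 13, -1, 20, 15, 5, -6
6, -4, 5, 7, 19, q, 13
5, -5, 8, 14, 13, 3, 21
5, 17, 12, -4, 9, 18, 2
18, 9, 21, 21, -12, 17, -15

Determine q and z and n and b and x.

Column 3 has 17 − 1 + 5 + 8 + 12 + 21 = 62; the blank must be 59 − 62 = -3.
Row 2 has 14 + 8 − 3 − 4 + 7 + 36 = 58; the blank must be 59 − 58 = 1.
Column 5 has 1 + 15 + 19 + 13 + 9 − 12 = 45; the blank must be 59 − 45 = 14.
Row 1 has -2 + 21 + 17 + 5 + 14 + 8 = 63; the blank must be 59 − 63 = -4.
Row 4 has 6 − 4 + 5 + 7 + 19 + 13 = 46; the blank must be 59 − 46 = 13.

q = 13, z = -4, n = 14, b = 1, x = -3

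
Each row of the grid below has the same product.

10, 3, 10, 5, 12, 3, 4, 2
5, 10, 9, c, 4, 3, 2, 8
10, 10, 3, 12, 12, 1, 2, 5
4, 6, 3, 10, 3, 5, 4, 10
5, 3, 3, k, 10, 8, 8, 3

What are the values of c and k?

c = 5, k = 5

Rows 3 and 4 each multiply to 432000, so every row has product 432000.
Row 2: 5×10×9×4×3×2×8 = 86400, so the missing entry is 432000 ÷ 86400 = 5.
Row 5: 5×3×3×10×8×8×3 = 86400, so the missing entry is 432000 ÷ 86400 = 5.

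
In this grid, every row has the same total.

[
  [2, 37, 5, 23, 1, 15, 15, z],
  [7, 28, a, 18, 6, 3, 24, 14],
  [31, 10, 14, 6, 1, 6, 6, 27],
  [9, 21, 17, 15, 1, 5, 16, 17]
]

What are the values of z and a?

Row 3 sums to 101 and so does row 4; that's the common total.
In row 1 the known cells total 98, leaving 101 − 98 = 3.
In row 2 the known cells total 100, leaving 101 − 100 = 1.

z = 3, a = 1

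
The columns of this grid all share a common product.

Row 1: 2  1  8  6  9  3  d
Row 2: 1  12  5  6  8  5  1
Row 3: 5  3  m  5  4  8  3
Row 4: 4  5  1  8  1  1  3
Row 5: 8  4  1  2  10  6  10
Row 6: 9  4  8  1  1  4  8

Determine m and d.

Columns 5 and 6 each multiply to 2880, so every column has product 2880.
Column 3: 8×5×1×1×8 = 320, so the missing entry is 2880 ÷ 320 = 9.
Column 7: 1×3×3×10×8 = 720, so the missing entry is 2880 ÷ 720 = 4.

m = 9, d = 4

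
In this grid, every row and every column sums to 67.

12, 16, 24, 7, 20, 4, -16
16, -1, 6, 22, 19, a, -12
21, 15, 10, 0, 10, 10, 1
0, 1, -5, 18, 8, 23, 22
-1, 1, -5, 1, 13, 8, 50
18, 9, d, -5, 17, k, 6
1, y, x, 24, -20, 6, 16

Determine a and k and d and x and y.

a = 17, k = -1, d = 23, x = 14, y = 26

Row 2 has 16 − 1 + 6 + 22 + 19 − 12 = 50; the blank must be 67 − 50 = 17.
Column 6 has 4 + 17 + 10 + 23 + 8 + 6 = 68; the blank must be 67 − 68 = -1.
Column 2 has 16 − 1 + 15 + 1 + 1 + 9 = 41; the blank must be 67 − 41 = 26.
Row 7 has 1 + 26 + 24 − 20 + 6 + 16 = 53; the blank must be 67 − 53 = 14.
Row 6 has 18 + 9 − 5 + 17 − 1 + 6 = 44; the blank must be 67 − 44 = 23.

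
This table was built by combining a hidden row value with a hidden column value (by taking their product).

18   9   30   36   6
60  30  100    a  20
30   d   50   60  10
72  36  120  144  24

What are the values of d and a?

Each row is a constant multiple of every other row — this is a multiplication table with the headers hidden.
Row 3 is 10/6 = 5/3 times row 1, so its entry in column 2 is 9 × 5/3 = 15.
Row 2 is 20/6 = 10/3 times row 1, so its entry in column 4 is 36 × 10/3 = 120.

d = 15, a = 120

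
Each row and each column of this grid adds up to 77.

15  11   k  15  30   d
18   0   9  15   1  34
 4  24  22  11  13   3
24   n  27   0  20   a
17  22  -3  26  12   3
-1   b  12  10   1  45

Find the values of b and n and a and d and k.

Row 6 has -1 + 12 + 10 + 1 + 45 = 67; the blank must be 77 − 67 = 10.
Column 2 has 11 + 0 + 24 + 22 + 10 = 67; the blank must be 77 − 67 = 10.
Column 3 has 9 + 22 + 27 − 3 + 12 = 67; the blank must be 77 − 67 = 10.
Row 1 has 15 + 11 + 10 + 15 + 30 = 81; the blank must be 77 − 81 = -4.
Row 4 has 24 + 10 + 27 + 0 + 20 = 81; the blank must be 77 − 81 = -4.

b = 10, n = 10, a = -4, d = -4, k = 10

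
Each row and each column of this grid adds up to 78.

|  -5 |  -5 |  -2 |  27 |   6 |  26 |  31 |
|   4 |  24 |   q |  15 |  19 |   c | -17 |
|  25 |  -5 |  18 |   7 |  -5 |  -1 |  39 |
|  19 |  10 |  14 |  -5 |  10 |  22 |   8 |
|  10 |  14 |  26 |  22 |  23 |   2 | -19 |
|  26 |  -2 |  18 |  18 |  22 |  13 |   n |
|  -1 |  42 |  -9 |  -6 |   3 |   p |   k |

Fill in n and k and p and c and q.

n = -17, k = 53, p = -4, c = 20, q = 13

Column 3: -2 + 18 + 14 + 26 + 18 − 9 = 65, so its missing entry is 78 − 65 = 13.
Row 2: 4 + 24 + 13 + 15 + 19 − 17 = 58, so its missing entry is 78 − 58 = 20.
Column 6: 26 + 20 − 1 + 22 + 2 + 13 = 82, so its missing entry is 78 − 82 = -4.
Row 6: 26 − 2 + 18 + 18 + 22 + 13 = 95, so its missing entry is 78 − 95 = -17.
Row 7: -1 + 42 − 9 − 6 + 3 − 4 = 25, so its missing entry is 78 − 25 = 53.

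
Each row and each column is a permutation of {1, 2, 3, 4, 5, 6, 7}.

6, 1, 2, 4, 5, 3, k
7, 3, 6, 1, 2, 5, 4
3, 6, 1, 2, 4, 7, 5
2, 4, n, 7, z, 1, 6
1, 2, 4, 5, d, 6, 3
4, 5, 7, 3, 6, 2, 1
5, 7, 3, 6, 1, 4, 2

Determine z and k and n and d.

For row 5, column 5: row 5 already has {1, 2, 3, 4, 5, 6}; that leaves 7.
At (row 4, col 3): column 3 already has {1, 2, 3, 4, 6, 7}, so the value is 5.
For row 4, column 5: row 4 already has {1, 2, 4, 5, 6, 7}; that leaves 3.
At (row 1, col 7): row 1 already has {1, 2, 3, 4, 5, 6}, so the value is 7.

z = 3, k = 7, n = 5, d = 7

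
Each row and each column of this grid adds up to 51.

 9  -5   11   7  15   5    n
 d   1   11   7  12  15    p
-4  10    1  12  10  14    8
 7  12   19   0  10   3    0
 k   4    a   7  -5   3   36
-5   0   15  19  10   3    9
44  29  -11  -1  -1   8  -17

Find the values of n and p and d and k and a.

n = 9, p = 6, d = -1, k = 1, a = 5

The known cells in column 3 total 46, leaving 51 − 46 = 5 for the blank.
The known cells in row 5 total 50, leaving 51 − 50 = 1 for the blank.
The known cells in row 1 total 42, leaving 51 − 42 = 9 for the blank.
The known cells in column 1 total 52, leaving 51 − 52 = -1 for the blank.
The known cells in row 2 total 45, leaving 51 − 45 = 6 for the blank.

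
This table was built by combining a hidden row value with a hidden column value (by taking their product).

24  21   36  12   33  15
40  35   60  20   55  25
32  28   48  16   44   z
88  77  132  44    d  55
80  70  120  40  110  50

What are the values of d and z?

d = 121, z = 20

Each row is a constant multiple of every other row — this is a multiplication table with the headers hidden.
Row 4 is 132/36 = 11/3 times row 1, so its entry in column 5 is 33 × 11/3 = 121.
Row 3 is 48/36 = 4/3 times row 1, so its entry in column 6 is 15 × 4/3 = 20.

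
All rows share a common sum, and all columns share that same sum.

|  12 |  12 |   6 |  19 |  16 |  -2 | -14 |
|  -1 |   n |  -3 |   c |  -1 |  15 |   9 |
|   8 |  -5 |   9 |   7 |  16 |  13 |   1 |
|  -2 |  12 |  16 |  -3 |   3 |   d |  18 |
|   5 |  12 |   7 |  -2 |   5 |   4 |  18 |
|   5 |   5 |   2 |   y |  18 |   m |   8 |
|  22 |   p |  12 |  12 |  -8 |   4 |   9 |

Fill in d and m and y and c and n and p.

d = 5, m = 10, y = 1, c = 15, n = 15, p = -2

Rows 1 and 3 both sum to 49, so that's the common total.
Row 7: 22 + 12 + 12 − 8 + 4 + 9 = 51, so its missing entry is 49 − 51 = -2.
Column 2: 12 − 5 + 12 + 12 + 5 − 2 = 34, so its missing entry is 49 − 34 = 15.
Row 2: -1 + 15 − 3 − 1 + 15 + 9 = 34, so its missing entry is 49 − 34 = 15.
Column 4: 19 + 15 + 7 − 3 − 2 + 12 = 48, so its missing entry is 49 − 48 = 1.
Row 6: 5 + 5 + 2 + 1 + 18 + 8 = 39, so its missing entry is 49 − 39 = 10.
Row 4: -2 + 12 + 16 − 3 + 3 + 18 = 44, so its missing entry is 49 − 44 = 5.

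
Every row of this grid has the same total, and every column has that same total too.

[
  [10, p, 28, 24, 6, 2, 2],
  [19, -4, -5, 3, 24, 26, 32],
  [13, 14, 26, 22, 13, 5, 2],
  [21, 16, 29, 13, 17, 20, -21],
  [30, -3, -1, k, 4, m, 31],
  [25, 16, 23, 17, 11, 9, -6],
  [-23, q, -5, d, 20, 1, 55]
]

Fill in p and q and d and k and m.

Rows 2 and 3 both sum to 95, so that's the common total.
Row 1: 10 + 28 + 24 + 6 + 2 + 2 = 72, so its missing entry is 95 − 72 = 23.
Column 2: 23 − 4 + 14 + 16 − 3 + 16 = 62, so its missing entry is 95 − 62 = 33.
Column 6: 2 + 26 + 5 + 20 + 9 + 1 = 63, so its missing entry is 95 − 63 = 32.
Row 5: 30 − 3 − 1 + 4 + 32 + 31 = 93, so its missing entry is 95 − 93 = 2.
Row 7: -23 + 33 − 5 + 20 + 1 + 55 = 81, so its missing entry is 95 − 81 = 14.

p = 23, q = 33, d = 14, k = 2, m = 32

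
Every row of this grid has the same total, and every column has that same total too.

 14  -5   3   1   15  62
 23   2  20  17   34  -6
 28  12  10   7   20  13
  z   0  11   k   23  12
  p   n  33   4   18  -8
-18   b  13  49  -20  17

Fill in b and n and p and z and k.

Rows 1 and 2 both sum to 90, so that's the common total.
Row 6 has -18 + 13 + 49 − 20 + 17 = 41; the blank must be 90 − 41 = 49.
Column 4 has 1 + 17 + 7 + 4 + 49 = 78; the blank must be 90 − 78 = 12.
Row 4 has 0 + 11 + 12 + 23 + 12 = 58; the blank must be 90 − 58 = 32.
Column 1 has 14 + 23 + 28 + 32 − 18 = 79; the blank must be 90 − 79 = 11.
Row 5 has 11 + 33 + 4 + 18 − 8 = 58; the blank must be 90 − 58 = 32.

b = 49, n = 32, p = 11, z = 32, k = 12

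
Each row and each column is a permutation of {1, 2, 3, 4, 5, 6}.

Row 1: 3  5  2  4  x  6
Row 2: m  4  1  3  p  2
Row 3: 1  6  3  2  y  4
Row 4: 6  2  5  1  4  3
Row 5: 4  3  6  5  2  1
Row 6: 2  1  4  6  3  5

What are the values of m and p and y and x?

For row 2, column 1: column 1 already has {1, 2, 3, 4, 6}; that leaves 5.
Cell (3,5): row 3 already has {1, 2, 3, 4, 6} → 5.
At (row 1, col 5): row 1 already has {2, 3, 4, 5, 6}, so the value is 1.
At (row 2, col 5): row 2 already has {1, 2, 3, 4, 5}, so the value is 6.

m = 5, p = 6, y = 5, x = 1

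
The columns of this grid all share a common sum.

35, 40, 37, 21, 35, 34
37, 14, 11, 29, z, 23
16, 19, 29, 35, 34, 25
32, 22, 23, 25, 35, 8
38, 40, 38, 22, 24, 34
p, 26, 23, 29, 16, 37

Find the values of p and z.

p = 3, z = 17

Column 2 sums to 161 and so does column 6; that's the common total.
In column 1 the known cells total 158, leaving 161 − 158 = 3.
In column 5 the known cells total 144, leaving 161 − 144 = 17.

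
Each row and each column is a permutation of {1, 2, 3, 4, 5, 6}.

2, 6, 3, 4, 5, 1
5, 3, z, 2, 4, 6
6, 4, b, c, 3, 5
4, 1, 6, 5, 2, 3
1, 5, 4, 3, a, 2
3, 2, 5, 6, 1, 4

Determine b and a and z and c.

At (row 3, col 4): column 4 already has {2, 3, 4, 5, 6}, so the value is 1.
At (row 2, col 3): row 2 already has {2, 3, 4, 5, 6}, so the value is 1.
For row 5, column 5: row 5 already has {1, 2, 3, 4, 5}; that leaves 6.
Cell (3,3): row 3 already has {1, 3, 4, 5, 6} → 2.

b = 2, a = 6, z = 1, c = 1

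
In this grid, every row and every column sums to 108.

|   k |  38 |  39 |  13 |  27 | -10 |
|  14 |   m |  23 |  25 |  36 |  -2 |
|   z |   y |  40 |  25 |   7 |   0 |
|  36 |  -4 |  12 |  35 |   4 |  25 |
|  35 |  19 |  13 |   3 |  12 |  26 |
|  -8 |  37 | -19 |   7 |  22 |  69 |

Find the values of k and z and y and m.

Row 2: 14 + 23 + 25 + 36 − 2 = 96, so its missing entry is 108 − 96 = 12.
Column 2: 38 + 12 − 4 + 19 + 37 = 102, so its missing entry is 108 − 102 = 6.
Row 3: 6 + 40 + 25 + 7 + 0 = 78, so its missing entry is 108 − 78 = 30.
Row 1: 38 + 39 + 13 + 27 − 10 = 107, so its missing entry is 108 − 107 = 1.

k = 1, z = 30, y = 6, m = 12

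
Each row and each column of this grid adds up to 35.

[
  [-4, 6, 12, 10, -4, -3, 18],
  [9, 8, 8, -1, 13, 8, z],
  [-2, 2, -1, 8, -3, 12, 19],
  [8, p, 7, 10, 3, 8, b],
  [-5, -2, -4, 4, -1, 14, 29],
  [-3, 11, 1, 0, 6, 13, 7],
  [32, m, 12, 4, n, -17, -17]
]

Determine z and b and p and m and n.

Column 5 has -4 + 13 − 3 + 3 − 1 + 6 = 14; the blank must be 35 − 14 = 21.
Row 7 has 32 + 12 + 4 + 21 − 17 − 17 = 35; the blank must be 35 − 35 = 0.
Column 2 has 6 + 8 + 2 − 2 + 11 + 0 = 25; the blank must be 35 − 25 = 10.
Row 4 has 8 + 10 + 7 + 10 + 3 + 8 = 46; the blank must be 35 − 46 = -11.
Row 2 has 9 + 8 + 8 − 1 + 13 + 8 = 45; the blank must be 35 − 45 = -10.

z = -10, b = -11, p = 10, m = 0, n = 21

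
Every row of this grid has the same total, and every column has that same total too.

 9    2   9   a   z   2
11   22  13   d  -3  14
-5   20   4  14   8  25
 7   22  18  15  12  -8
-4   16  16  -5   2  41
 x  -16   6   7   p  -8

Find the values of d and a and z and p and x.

d = 9, a = 26, z = 18, p = 29, x = 48

Rows 3 and 4 both sum to 66, so that's the common total.
Column 1: 9 + 11 − 5 + 7 − 4 = 18, so its missing entry is 66 − 18 = 48.
Row 6: 48 − 16 + 6 + 7 − 8 = 37, so its missing entry is 66 − 37 = 29.
Column 5: -3 + 8 + 12 + 2 + 29 = 48, so its missing entry is 66 − 48 = 18.
Row 1: 9 + 2 + 9 + 18 + 2 = 40, so its missing entry is 66 − 40 = 26.
Row 2: 11 + 22 + 13 − 3 + 14 = 57, so its missing entry is 66 − 57 = 9.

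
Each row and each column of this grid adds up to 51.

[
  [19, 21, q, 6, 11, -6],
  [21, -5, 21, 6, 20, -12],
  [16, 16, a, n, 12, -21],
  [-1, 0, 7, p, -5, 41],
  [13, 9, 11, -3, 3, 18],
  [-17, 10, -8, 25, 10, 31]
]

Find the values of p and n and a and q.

The known cells in row 1 total 51, leaving 51 − 51 = 0 for the blank.
The known cells in row 4 total 42, leaving 51 − 42 = 9 for the blank.
The known cells in column 4 total 43, leaving 51 − 43 = 8 for the blank.
The known cells in row 3 total 31, leaving 51 − 31 = 20 for the blank.

p = 9, n = 8, a = 20, q = 0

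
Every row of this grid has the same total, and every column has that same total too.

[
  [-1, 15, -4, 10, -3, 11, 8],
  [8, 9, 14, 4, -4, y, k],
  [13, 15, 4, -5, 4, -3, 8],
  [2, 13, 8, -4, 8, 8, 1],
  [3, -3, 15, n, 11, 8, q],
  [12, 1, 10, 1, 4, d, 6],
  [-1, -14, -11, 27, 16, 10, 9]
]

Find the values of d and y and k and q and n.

Rows 1 and 3 both sum to 36, so that's the common total.
The known cells in row 6 total 34, leaving 36 − 34 = 2 for the blank.
The known cells in column 4 total 33, leaving 36 − 33 = 3 for the blank.
The known cells in column 6 total 36, leaving 36 − 36 = 0 for the blank.
The known cells in row 5 total 37, leaving 36 − 37 = -1 for the blank.
The known cells in row 2 total 31, leaving 36 − 31 = 5 for the blank.

d = 2, y = 0, k = 5, q = -1, n = 3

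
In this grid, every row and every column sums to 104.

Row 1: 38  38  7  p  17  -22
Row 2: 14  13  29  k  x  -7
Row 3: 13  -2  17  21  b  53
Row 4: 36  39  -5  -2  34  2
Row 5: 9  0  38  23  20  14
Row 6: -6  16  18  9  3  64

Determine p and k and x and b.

Row 3 has 13 − 2 + 17 + 21 + 53 = 102; the blank must be 104 − 102 = 2.
Row 1 has 38 + 38 + 7 + 17 − 22 = 78; the blank must be 104 − 78 = 26.
Column 4 has 26 + 21 − 2 + 23 + 9 = 77; the blank must be 104 − 77 = 27.
Row 2 has 14 + 13 + 29 + 27 − 7 = 76; the blank must be 104 − 76 = 28.

p = 26, k = 27, x = 28, b = 2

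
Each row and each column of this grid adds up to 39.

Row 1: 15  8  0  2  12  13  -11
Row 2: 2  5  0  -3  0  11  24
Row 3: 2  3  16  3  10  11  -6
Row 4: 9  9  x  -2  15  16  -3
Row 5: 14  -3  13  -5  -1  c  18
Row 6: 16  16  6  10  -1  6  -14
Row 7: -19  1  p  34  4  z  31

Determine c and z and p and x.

c = 3, z = -21, p = 9, x = -5

The known cells in row 5 total 36, leaving 39 − 36 = 3 for the blank.
The known cells in row 4 total 44, leaving 39 − 44 = -5 for the blank.
The known cells in column 3 total 30, leaving 39 − 30 = 9 for the blank.
The known cells in row 7 total 60, leaving 39 − 60 = -21 for the blank.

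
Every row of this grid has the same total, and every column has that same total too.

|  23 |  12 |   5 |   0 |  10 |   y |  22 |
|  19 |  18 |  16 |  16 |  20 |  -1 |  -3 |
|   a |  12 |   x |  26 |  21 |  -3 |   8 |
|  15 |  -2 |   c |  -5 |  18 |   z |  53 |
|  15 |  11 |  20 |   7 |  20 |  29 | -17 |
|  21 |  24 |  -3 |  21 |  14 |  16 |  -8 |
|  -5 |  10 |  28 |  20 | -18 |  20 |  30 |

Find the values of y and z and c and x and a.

y = 13, z = 11, c = -5, x = 24, a = -3

Rows 2 and 5 both sum to 85, so that's the common total.
The known cells in column 1 total 88, leaving 85 − 88 = -3 for the blank.
The known cells in row 1 total 72, leaving 85 − 72 = 13 for the blank.
The known cells in row 3 total 61, leaving 85 − 61 = 24 for the blank.
The known cells in column 3 total 90, leaving 85 − 90 = -5 for the blank.
The known cells in row 4 total 74, leaving 85 − 74 = 11 for the blank.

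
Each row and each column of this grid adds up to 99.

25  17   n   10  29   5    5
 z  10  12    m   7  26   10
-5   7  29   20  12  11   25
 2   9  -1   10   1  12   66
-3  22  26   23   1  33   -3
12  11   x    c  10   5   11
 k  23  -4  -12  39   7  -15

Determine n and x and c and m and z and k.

n = 8, x = 29, c = 21, m = 27, z = 7, k = 61

The known cells in row 1 total 91, leaving 99 − 91 = 8 for the blank.
The known cells in row 7 total 38, leaving 99 − 38 = 61 for the blank.
The known cells in column 1 total 92, leaving 99 − 92 = 7 for the blank.
The known cells in row 2 total 72, leaving 99 − 72 = 27 for the blank.
The known cells in column 4 total 78, leaving 99 − 78 = 21 for the blank.
The known cells in row 6 total 70, leaving 99 − 70 = 29 for the blank.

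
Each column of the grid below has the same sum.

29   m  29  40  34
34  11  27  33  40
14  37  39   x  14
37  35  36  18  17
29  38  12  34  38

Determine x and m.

x = 18, m = 22

The complete columns each total 143.
Column 4 is missing 143 − 125 = 18 (since 40 + 33 + 18 + 34 = 125).
Column 2 is missing 143 − 121 = 22 (since 11 + 37 + 35 + 38 = 121).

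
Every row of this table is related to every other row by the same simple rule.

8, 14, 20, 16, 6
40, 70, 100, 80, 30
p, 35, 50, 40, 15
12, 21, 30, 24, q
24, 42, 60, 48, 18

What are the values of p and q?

Each row is a constant multiple of every other row — this is a multiplication table with the headers hidden.
Row 3 is 50/20 = 5/2 times row 1, so its entry in column 1 is 8 × 5/2 = 20.
Row 4 is 30/20 = 3/2 times row 1, so its entry in column 5 is 6 × 3/2 = 9.

p = 20, q = 9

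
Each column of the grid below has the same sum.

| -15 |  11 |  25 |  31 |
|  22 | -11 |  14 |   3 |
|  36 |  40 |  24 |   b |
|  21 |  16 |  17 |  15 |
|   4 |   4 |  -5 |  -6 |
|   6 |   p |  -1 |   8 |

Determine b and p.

Column 1 sums to 74 and so does column 3; that's the common total.
In column 4 the known cells total 51, leaving 74 − 51 = 23.
In column 2 the known cells total 60, leaving 74 − 60 = 14.

b = 23, p = 14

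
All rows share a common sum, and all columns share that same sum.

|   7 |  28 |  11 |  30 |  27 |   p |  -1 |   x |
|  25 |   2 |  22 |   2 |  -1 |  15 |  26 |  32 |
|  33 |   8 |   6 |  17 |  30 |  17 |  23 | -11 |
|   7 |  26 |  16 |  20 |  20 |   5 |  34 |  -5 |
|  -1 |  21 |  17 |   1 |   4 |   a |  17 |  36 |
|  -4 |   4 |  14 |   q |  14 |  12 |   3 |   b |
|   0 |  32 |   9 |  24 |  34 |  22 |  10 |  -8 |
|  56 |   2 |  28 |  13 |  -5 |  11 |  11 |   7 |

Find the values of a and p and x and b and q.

Rows 2 and 3 both sum to 123, so that's the common total.
Row 5: -1 + 21 + 17 + 1 + 4 + 17 + 36 = 95, so its missing entry is 123 − 95 = 28.
Column 6: 15 + 17 + 5 + 28 + 12 + 22 + 11 = 110, so its missing entry is 123 − 110 = 13.
Row 1: 7 + 28 + 11 + 30 + 27 + 13 − 1 = 115, so its missing entry is 123 − 115 = 8.
Column 8: 8 + 32 − 11 − 5 + 36 − 8 + 7 = 59, so its missing entry is 123 − 59 = 64.
Row 6: -4 + 4 + 14 + 14 + 12 + 3 + 64 = 107, so its missing entry is 123 − 107 = 16.

a = 28, p = 13, x = 8, b = 64, q = 16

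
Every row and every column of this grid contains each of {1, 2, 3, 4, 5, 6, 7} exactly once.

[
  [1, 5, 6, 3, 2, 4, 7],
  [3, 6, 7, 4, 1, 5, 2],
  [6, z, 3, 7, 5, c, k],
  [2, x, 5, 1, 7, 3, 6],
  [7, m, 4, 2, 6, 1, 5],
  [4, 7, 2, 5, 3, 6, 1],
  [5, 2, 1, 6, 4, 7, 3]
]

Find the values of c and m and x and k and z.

For row 4, column 2: row 4 already has {1, 2, 3, 5, 6, 7}; that leaves 4.
For row 3, column 7: column 7 already has {1, 2, 3, 5, 6, 7}; that leaves 4.
Cell (3,6): column 6 already has {1, 3, 4, 5, 6, 7} → 2.
For row 3, column 2: row 3 already has {2, 3, 4, 5, 6, 7}; that leaves 1.
At (row 5, col 2): row 5 already has {1, 2, 4, 5, 6, 7}, so the value is 3.

c = 2, m = 3, x = 4, k = 4, z = 1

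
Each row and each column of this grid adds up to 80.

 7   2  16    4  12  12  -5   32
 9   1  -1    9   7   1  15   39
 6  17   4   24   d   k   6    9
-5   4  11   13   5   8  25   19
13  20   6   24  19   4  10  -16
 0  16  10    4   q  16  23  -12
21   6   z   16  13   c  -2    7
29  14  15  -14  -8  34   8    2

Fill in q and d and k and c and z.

q = 23, d = 9, k = 5, c = 0, z = 19

Column 3: 16 − 1 + 4 + 11 + 6 + 10 + 15 = 61, so its missing entry is 80 − 61 = 19.
Row 7: 21 + 6 + 19 + 16 + 13 − 2 + 7 = 80, so its missing entry is 80 − 80 = 0.
Row 6: 0 + 16 + 10 + 4 + 16 + 23 − 12 = 57, so its missing entry is 80 − 57 = 23.
Column 5: 12 + 7 + 5 + 19 + 23 + 13 − 8 = 71, so its missing entry is 80 − 71 = 9.
Row 3: 6 + 17 + 4 + 24 + 9 + 6 + 9 = 75, so its missing entry is 80 − 75 = 5.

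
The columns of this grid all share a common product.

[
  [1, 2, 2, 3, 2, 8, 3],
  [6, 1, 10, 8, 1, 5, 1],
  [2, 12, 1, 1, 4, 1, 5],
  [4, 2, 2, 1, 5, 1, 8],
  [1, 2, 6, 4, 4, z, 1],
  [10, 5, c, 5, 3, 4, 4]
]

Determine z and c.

Columns 2 and 5 each multiply to 480, so every column has product 480.
Column 6: 8×5×1×1×4 = 160, so the missing entry is 480 ÷ 160 = 3.
Column 3: 2×10×1×2×6 = 240, so the missing entry is 480 ÷ 240 = 2.

z = 3, c = 2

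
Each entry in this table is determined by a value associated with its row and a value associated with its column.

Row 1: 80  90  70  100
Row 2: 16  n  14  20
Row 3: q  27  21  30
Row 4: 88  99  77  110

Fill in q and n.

q = 24, n = 18

Each row is a constant multiple of every other row — this is a multiplication table with the headers hidden.
Row 3 is 21/70 = 3/10 times row 1, so its entry in column 1 is 80 × 3/10 = 24.
Row 2 is 14/70 = 1/5 times row 1, so its entry in column 2 is 90 × 1/5 = 18.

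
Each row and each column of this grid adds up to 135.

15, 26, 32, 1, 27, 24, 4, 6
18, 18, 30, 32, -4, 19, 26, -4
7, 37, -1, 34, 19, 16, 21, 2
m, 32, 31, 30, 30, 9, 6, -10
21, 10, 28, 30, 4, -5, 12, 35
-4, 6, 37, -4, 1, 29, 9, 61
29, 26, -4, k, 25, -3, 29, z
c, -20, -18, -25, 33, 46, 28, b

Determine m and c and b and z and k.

m = 7, c = 42, b = 49, z = -4, k = 37

Row 4 has 32 + 31 + 30 + 30 + 9 + 6 − 10 = 128; the blank must be 135 − 128 = 7.
Column 1 has 15 + 18 + 7 + 7 + 21 − 4 + 29 = 93; the blank must be 135 − 93 = 42.
Row 8 has 42 − 20 − 18 − 25 + 33 + 46 + 28 = 86; the blank must be 135 − 86 = 49.
Column 8 has 6 − 4 + 2 − 10 + 35 + 61 + 49 = 139; the blank must be 135 − 139 = -4.
Row 7 has 29 + 26 − 4 + 25 − 3 + 29 − 4 = 98; the blank must be 135 − 98 = 37.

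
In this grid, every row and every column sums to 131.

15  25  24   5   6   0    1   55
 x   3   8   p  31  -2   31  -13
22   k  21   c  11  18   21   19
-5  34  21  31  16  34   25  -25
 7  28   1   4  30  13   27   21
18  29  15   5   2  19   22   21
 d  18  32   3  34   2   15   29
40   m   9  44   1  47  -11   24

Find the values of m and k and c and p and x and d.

The known cells in row 8 total 154, leaving 131 − 154 = -23 for the blank.
The known cells in column 2 total 114, leaving 131 − 114 = 17 for the blank.
The known cells in row 3 total 129, leaving 131 − 129 = 2 for the blank.
The known cells in row 7 total 133, leaving 131 − 133 = -2 for the blank.
The known cells in column 1 total 95, leaving 131 − 95 = 36 for the blank.
The known cells in row 2 total 94, leaving 131 − 94 = 37 for the blank.

m = -23, k = 17, c = 2, p = 37, x = 36, d = -2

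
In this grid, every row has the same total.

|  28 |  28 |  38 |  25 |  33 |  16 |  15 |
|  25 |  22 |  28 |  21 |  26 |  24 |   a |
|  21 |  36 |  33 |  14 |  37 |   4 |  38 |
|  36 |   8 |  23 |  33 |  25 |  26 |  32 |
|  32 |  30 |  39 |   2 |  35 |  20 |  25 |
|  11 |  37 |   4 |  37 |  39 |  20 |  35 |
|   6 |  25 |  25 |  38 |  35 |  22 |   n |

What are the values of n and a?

The complete rows each total 183.
Row 7 is missing 183 − 151 = 32 (since 6 + 25 + 25 + 38 + 35 + 22 = 151).
Row 2 is missing 183 − 146 = 37 (since 25 + 22 + 28 + 21 + 26 + 24 = 146).

n = 32, a = 37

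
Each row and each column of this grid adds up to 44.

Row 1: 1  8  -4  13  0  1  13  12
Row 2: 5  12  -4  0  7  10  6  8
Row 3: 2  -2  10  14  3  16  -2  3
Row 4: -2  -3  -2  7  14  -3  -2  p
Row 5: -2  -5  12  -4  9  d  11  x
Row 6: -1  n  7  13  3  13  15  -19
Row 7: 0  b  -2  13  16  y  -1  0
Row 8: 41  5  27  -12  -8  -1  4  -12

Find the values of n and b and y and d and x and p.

n = 13, b = 16, y = 2, d = 6, x = 17, p = 35

Row 4: -2 − 3 − 2 + 7 + 14 − 3 − 2 = 9, so its missing entry is 44 − 9 = 35.
Row 6: -1 + 7 + 13 + 3 + 13 + 15 − 19 = 31, so its missing entry is 44 − 31 = 13.
Column 2: 8 + 12 − 2 − 3 − 5 + 13 + 5 = 28, so its missing entry is 44 − 28 = 16.
Row 7: 0 + 16 − 2 + 13 + 16 − 1 + 0 = 42, so its missing entry is 44 − 42 = 2.
Column 6: 1 + 10 + 16 − 3 + 13 + 2 − 1 = 38, so its missing entry is 44 − 38 = 6.
Row 5: -2 − 5 + 12 − 4 + 9 + 6 + 11 = 27, so its missing entry is 44 − 27 = 17.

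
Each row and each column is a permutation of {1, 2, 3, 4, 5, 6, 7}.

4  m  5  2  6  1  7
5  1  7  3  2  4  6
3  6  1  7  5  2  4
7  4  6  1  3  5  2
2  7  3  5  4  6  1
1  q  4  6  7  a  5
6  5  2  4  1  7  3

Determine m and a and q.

Cell (1,2): row 1 already has {1, 2, 4, 5, 6, 7} → 3.
Cell (6,6): column 6 already has {1, 2, 4, 5, 6, 7} → 3.
At (row 6, col 2): row 6 already has {1, 3, 4, 5, 6, 7}, so the value is 2.

m = 3, a = 3, q = 2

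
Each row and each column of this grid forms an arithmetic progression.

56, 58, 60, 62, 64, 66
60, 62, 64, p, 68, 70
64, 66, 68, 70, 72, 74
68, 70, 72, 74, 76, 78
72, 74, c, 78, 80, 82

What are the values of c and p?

c = 76, p = 66

Along each row the entries change by 2 per step; down each column they change by 4.
Row 5: from 72 at column 1, stepping by 2 to column 3 gives 76.
Row 2: from 60 at column 1, stepping by 2 to column 4 gives 66.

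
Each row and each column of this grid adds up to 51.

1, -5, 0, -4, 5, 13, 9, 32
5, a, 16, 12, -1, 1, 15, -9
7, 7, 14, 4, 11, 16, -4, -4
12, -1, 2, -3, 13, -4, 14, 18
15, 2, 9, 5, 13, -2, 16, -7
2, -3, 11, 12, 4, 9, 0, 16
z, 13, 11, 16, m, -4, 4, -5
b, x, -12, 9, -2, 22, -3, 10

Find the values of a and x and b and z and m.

The known cells in row 2 total 39, leaving 51 − 39 = 12 for the blank.
The known cells in column 2 total 25, leaving 51 − 25 = 26 for the blank.
The known cells in row 8 total 50, leaving 51 − 50 = 1 for the blank.
The known cells in column 5 total 43, leaving 51 − 43 = 8 for the blank.
The known cells in row 7 total 43, leaving 51 − 43 = 8 for the blank.

a = 12, x = 26, b = 1, z = 8, m = 8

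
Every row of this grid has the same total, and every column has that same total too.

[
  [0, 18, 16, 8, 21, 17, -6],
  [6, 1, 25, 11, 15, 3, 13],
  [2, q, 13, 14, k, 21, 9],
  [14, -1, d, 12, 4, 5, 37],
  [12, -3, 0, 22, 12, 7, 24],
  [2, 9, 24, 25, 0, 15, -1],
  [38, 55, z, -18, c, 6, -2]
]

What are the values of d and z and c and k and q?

d = 3, z = -7, c = 2, k = 20, q = -5

Rows 1 and 2 both sum to 74, so that's the common total.
Column 2 has 18 + 1 − 1 − 3 + 9 + 55 = 79; the blank must be 74 − 79 = -5.
Row 3 has 2 − 5 + 13 + 14 + 21 + 9 = 54; the blank must be 74 − 54 = 20.
Column 5 has 21 + 15 + 20 + 4 + 12 + 0 = 72; the blank must be 74 − 72 = 2.
Row 7 has 38 + 55 − 18 + 2 + 6 − 2 = 81; the blank must be 74 − 81 = -7.
Row 4 has 14 − 1 + 12 + 4 + 5 + 37 = 71; the blank must be 74 − 71 = 3.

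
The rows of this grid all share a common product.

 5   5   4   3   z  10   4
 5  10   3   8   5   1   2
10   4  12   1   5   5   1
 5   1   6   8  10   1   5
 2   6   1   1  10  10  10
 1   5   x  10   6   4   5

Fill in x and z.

x = 2, z = 1

Rows 4 and 5 each multiply to 12000, so every row has product 12000.
Row 6: 1×5×10×6×4×5 = 6000, so the missing entry is 12000 ÷ 6000 = 2.
Row 1: 5×5×4×3×10×4 = 12000, so the missing entry is 12000 ÷ 12000 = 1.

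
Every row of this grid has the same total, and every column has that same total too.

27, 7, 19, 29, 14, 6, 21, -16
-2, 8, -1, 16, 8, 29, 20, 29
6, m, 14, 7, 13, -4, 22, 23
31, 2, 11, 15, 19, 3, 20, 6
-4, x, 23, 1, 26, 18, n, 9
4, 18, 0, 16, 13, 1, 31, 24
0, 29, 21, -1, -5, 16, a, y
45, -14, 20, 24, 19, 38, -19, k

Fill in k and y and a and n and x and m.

k = -6, y = 38, a = 9, n = 3, x = 31, m = 26

Rows 1 and 2 both sum to 107, so that's the common total.
Row 8: 45 − 14 + 20 + 24 + 19 + 38 − 19 = 113, so its missing entry is 107 − 113 = -6.
Row 3: 6 + 14 + 7 + 13 − 4 + 22 + 23 = 81, so its missing entry is 107 − 81 = 26.
Column 8: -16 + 29 + 23 + 6 + 9 + 24 − 6 = 69, so its missing entry is 107 − 69 = 38.
Row 7: 0 + 29 + 21 − 1 − 5 + 16 + 38 = 98, so its missing entry is 107 − 98 = 9.
Column 7: 21 + 20 + 22 + 20 + 31 + 9 − 19 = 104, so its missing entry is 107 − 104 = 3.
Row 5: -4 + 23 + 1 + 26 + 18 + 3 + 9 = 76, so its missing entry is 107 − 76 = 31.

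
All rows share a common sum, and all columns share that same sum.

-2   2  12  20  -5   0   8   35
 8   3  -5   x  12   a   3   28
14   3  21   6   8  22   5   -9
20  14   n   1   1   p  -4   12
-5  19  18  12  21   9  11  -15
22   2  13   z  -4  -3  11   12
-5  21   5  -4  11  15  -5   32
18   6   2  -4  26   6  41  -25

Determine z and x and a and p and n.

Rows 1 and 3 both sum to 70, so that's the common total.
Row 6: 22 + 2 + 13 − 4 − 3 + 11 + 12 = 53, so its missing entry is 70 − 53 = 17.
Column 3: 12 − 5 + 21 + 18 + 13 + 5 + 2 = 66, so its missing entry is 70 − 66 = 4.
Column 4: 20 + 6 + 1 + 12 + 17 − 4 − 4 = 48, so its missing entry is 70 − 48 = 22.
Row 2: 8 + 3 − 5 + 22 + 12 + 3 + 28 = 71, so its missing entry is 70 − 71 = -1.
Row 4: 20 + 14 + 4 + 1 + 1 − 4 + 12 = 48, so its missing entry is 70 − 48 = 22.

z = 17, x = 22, a = -1, p = 22, n = 4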